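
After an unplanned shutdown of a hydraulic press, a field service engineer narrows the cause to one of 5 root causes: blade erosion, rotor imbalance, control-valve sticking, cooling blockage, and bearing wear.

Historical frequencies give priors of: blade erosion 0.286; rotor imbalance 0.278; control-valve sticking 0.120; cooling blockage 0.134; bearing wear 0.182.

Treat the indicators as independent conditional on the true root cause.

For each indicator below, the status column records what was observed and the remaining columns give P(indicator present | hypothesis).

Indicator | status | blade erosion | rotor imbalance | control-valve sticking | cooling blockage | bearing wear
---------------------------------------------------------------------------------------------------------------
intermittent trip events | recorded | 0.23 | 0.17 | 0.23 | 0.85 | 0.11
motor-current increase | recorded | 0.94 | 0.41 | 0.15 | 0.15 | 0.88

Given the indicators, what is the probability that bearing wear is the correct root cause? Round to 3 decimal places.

For each hypothesis, the unnormalized posterior weight is prior × product of the indicator likelihoods:
  blade erosion: 0.286 × 0.23 × 0.94 = 0.061833
  rotor imbalance: 0.278 × 0.17 × 0.41 = 0.019377
  control-valve sticking: 0.120 × 0.23 × 0.15 = 0.00414
  cooling blockage: 0.134 × 0.85 × 0.15 = 0.017085
  bearing wear: 0.182 × 0.11 × 0.88 = 0.017618
Normalizing constant Z = 0.061833 + 0.019377 + 0.00414 + 0.017085 + 0.017618 = 0.12005.
P(bearing wear | evidence) = 0.017618 / 0.12005 ≈ 0.147.

0.147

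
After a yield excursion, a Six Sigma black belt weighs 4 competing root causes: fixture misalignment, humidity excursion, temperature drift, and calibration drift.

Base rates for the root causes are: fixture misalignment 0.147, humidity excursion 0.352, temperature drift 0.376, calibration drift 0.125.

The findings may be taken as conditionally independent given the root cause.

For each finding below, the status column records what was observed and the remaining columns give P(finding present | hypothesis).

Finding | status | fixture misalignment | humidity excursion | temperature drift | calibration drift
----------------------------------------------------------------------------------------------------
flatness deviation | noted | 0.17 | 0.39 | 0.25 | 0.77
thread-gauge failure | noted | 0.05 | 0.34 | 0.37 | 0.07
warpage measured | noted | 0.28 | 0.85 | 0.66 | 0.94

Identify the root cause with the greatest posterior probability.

By Bayes' rule with conditional independence, the unnormalized weight for each hypothesis is prior × ∏ likelihoods:
  fixture misalignment: 0.147 × 0.17 × 0.05 × 0.28 = 0.00034986
  humidity excursion: 0.352 × 0.39 × 0.34 × 0.85 = 0.039674
  temperature drift: 0.376 × 0.25 × 0.37 × 0.66 = 0.022955
  calibration drift: 0.125 × 0.77 × 0.07 × 0.94 = 0.0063333
The unnormalized weights sum to 0.069312.
P(fixture misalignment | evidence) ≈ 0.00034986 / 0.069312 ≈ 0.005
P(humidity excursion | evidence) ≈ 0.039674 / 0.069312 ≈ 0.572
P(temperature drift | evidence) ≈ 0.022955 / 0.069312 ≈ 0.331
P(calibration drift | evidence) ≈ 0.0063333 / 0.069312 ≈ 0.091
The largest is 0.572, so humidity excursion is most probable.

humidity excursion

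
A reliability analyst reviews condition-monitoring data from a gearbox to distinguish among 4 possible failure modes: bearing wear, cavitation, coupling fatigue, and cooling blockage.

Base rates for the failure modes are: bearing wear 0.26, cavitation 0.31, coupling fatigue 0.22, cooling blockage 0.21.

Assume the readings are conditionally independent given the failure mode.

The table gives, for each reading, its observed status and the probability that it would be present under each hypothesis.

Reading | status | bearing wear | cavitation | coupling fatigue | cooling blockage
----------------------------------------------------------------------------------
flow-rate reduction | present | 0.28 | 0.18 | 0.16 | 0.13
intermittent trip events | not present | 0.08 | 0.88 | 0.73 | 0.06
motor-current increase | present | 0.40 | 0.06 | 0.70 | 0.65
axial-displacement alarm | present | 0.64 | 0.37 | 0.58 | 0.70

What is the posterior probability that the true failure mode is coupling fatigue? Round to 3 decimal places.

0.118

Multiply each prior by the joint likelihood of the reading pattern (using 1 − P(present | H) for each absent reading):
  bearing wear: 0.26 × 0.28 × (1 − 0.08) × 0.40 × 0.64 = 0.017146
  cavitation: 0.31 × 0.18 × (1 − 0.88) × 0.06 × 0.37 = 0.00014865
  coupling fatigue: 0.22 × 0.16 × (1 − 0.73) × 0.70 × 0.58 = 0.0038586
  cooling blockage: 0.21 × 0.13 × (1 − 0.06) × 0.65 × 0.70 = 0.011676
Marginal likelihood of the evidence = 0.032829.
P(coupling fatigue | evidence) = 0.0038586 / 0.032829 ≈ 0.118.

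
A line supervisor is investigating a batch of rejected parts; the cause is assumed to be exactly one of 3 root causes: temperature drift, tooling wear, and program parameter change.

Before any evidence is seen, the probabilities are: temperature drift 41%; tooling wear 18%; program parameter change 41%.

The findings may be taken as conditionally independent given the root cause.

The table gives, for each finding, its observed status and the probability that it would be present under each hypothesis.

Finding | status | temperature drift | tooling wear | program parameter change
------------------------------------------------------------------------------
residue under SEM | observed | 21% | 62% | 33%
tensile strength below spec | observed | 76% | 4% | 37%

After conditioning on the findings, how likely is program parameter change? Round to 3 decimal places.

Multiply each prior by the joint likelihood of the evidence pattern:
  temperature drift: 0.41 × 0.21 × 0.76 = 0.065436
  tooling wear: 0.18 × 0.62 × 0.04 = 0.004464
  program parameter change: 0.41 × 0.33 × 0.37 = 0.050061
Marginal likelihood of the evidence = 0.11996.
P(program parameter change | evidence) = 0.050061 / 0.11996 ≈ 0.417.

0.417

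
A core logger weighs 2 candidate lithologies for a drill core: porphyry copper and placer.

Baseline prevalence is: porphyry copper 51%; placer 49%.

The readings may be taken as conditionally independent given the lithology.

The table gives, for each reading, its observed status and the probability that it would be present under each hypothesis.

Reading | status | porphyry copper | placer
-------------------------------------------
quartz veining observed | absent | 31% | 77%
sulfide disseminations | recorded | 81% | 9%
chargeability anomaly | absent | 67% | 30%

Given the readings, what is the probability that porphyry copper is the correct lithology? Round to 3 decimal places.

0.930

By Bayes' rule with conditional independence, the unnormalized weight for each hypothesis is prior × ∏ likelihoods (using 1 − P(present | H) for each absent reading):
  porphyry copper: 0.51 × (1 − 0.31) × 0.81 × (1 − 0.67) = 0.094063
  placer: 0.49 × (1 − 0.77) × 0.09 × (1 − 0.30) = 0.0071001
The unnormalized weights sum to 0.10116.
P(porphyry copper | evidence) = 0.094063 / 0.10116 ≈ 0.930.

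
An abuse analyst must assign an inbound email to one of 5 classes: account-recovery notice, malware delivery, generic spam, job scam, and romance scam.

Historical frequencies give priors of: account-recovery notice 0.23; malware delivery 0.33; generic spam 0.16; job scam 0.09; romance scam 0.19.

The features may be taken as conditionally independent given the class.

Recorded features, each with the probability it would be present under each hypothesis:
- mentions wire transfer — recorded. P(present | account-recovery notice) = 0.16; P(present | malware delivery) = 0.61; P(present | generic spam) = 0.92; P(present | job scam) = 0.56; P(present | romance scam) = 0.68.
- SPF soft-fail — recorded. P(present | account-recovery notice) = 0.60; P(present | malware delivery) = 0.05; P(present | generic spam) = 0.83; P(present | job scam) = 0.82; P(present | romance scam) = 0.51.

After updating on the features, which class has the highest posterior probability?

By Bayes' rule with conditional independence, the unnormalized weight for each hypothesis is prior × ∏ likelihoods:
  account-recovery notice: 0.23 × 0.16 × 0.60 = 0.02208
  malware delivery: 0.33 × 0.61 × 0.05 = 0.010065
  generic spam: 0.16 × 0.92 × 0.83 = 0.12218
  job scam: 0.09 × 0.56 × 0.82 = 0.041328
  romance scam: 0.19 × 0.68 × 0.51 = 0.065892
Normalizing constant Z = 0.02208 + 0.010065 + 0.12218 + 0.041328 + 0.065892 = 0.26154.
P(account-recovery notice | evidence) ≈ 0.02208 / 0.26154 ≈ 0.084
P(malware delivery | evidence) ≈ 0.010065 / 0.26154 ≈ 0.038
P(generic spam | evidence) ≈ 0.12218 / 0.26154 ≈ 0.467
P(job scam | evidence) ≈ 0.041328 / 0.26154 ≈ 0.158
P(romance scam | evidence) ≈ 0.065892 / 0.26154 ≈ 0.252
The largest is 0.467, so generic spam is most probable.

generic spam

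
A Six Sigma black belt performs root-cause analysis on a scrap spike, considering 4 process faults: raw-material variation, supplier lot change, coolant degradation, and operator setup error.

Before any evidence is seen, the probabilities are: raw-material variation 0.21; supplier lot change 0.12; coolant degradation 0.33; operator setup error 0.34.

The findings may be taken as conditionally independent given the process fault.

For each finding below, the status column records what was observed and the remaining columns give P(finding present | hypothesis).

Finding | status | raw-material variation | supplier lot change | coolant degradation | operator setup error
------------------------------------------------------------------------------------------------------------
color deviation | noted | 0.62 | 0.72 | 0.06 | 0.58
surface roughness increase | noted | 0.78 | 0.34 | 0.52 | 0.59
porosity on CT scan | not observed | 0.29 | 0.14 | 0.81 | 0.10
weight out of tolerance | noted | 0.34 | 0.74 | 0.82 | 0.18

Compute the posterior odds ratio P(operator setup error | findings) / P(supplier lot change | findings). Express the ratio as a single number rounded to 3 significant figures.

Posterior odds equal prior odds times the likelihood ratio; only the two competing hypotheses matter (using 1 − P(present | H) for each absent finding).
  operator setup error: 0.34 × 0.58 × 0.59 × (1 − 0.10) × 0.18 = 0.018848
  supplier lot change: 0.12 × 0.72 × 0.34 × (1 − 0.14) × 0.74 = 0.018695
Odds(operator setup error : supplier lot change) = 0.018848 / 0.018695 ≈ 1.01.

1.01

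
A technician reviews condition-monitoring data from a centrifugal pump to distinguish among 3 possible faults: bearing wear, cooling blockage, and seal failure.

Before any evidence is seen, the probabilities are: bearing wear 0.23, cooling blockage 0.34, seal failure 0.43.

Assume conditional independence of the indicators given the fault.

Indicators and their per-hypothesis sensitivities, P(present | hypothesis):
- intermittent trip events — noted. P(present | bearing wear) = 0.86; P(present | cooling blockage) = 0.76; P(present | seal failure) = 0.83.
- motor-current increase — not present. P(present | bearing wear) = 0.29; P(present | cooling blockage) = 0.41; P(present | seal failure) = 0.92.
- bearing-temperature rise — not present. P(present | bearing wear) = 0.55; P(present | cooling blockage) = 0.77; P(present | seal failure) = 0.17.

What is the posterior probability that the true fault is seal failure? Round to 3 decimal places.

0.194

By Bayes' rule with conditional independence, the unnormalized weight for each hypothesis is prior × ∏ likelihoods (using 1 − P(present | H) for each absent indicator):
  bearing wear: 0.23 × 0.86 × (1 − 0.29) × (1 − 0.55) = 0.063197
  cooling blockage: 0.34 × 0.76 × (1 − 0.41) × (1 − 0.77) = 0.035065
  seal failure: 0.43 × 0.83 × (1 − 0.92) × (1 − 0.17) = 0.023698
The unnormalized weights sum to 0.12196.
P(seal failure | evidence) = 0.023698 / 0.12196 ≈ 0.194.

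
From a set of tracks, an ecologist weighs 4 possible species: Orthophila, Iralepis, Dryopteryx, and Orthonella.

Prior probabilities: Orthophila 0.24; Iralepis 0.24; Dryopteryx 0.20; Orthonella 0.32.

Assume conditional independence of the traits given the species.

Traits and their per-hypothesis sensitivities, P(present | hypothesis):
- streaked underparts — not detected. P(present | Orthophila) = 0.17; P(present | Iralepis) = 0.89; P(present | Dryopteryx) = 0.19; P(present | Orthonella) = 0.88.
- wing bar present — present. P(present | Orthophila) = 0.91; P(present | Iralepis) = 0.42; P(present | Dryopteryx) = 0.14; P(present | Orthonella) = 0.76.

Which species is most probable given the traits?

Multiply each prior by the joint likelihood of the trait pattern (using 1 − P(present | H) for each absent trait):
  Orthophila: 0.24 × (1 − 0.17) × 0.91 = 0.18127
  Iralepis: 0.24 × (1 − 0.89) × 0.42 = 0.011088
  Dryopteryx: 0.20 × (1 − 0.19) × 0.14 = 0.02268
  Orthonella: 0.32 × (1 − 0.88) × 0.76 = 0.029184
The unnormalized weights sum to 0.24422.
P(Orthophila | evidence) ≈ 0.18127 / 0.24422 ≈ 0.742
P(Iralepis | evidence) ≈ 0.011088 / 0.24422 ≈ 0.045
P(Dryopteryx | evidence) ≈ 0.02268 / 0.24422 ≈ 0.093
P(Orthonella | evidence) ≈ 0.029184 / 0.24422 ≈ 0.119
The largest is 0.742, so Orthophila is most probable.

Orthophila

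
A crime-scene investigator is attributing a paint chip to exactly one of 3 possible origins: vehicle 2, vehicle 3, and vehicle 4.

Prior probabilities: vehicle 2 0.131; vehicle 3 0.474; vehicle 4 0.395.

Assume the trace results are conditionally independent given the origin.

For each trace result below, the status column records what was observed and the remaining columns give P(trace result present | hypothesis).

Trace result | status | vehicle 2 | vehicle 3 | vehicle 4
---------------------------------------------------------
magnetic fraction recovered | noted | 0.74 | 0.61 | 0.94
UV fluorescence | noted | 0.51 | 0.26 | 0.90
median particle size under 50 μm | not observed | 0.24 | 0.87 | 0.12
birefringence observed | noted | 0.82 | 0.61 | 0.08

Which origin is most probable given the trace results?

By Bayes' rule with conditional independence, the unnormalized weight for each hypothesis is prior × ∏ likelihoods (using 1 − P(present | H) for each absent trace result):
  vehicle 2: 0.131 × 0.74 × 0.51 × (1 − 0.24) × 0.82 = 0.030811
  vehicle 3: 0.474 × 0.61 × 0.26 × (1 − 0.87) × 0.61 = 0.0059615
  vehicle 4: 0.395 × 0.94 × 0.90 × (1 − 0.12) × 0.08 = 0.023526
The unnormalized weights sum to 0.060298.
P(vehicle 2 | evidence) ≈ 0.030811 / 0.060298 ≈ 0.511
P(vehicle 3 | evidence) ≈ 0.0059615 / 0.060298 ≈ 0.099
P(vehicle 4 | evidence) ≈ 0.023526 / 0.060298 ≈ 0.390
The largest is 0.511, so vehicle 2 is most probable.

vehicle 2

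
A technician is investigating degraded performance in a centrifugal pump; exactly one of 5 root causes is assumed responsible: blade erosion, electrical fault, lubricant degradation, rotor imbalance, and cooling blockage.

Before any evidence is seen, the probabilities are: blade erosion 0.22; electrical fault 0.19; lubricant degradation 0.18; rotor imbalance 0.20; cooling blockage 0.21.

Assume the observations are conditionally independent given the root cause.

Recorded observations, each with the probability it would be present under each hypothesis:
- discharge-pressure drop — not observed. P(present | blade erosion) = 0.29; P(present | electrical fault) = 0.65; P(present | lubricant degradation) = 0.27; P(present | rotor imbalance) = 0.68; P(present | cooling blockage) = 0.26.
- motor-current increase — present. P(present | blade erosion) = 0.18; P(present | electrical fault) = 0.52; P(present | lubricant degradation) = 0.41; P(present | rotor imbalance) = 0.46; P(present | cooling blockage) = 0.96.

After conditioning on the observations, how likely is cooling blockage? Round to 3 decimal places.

0.505

By Bayes' rule with conditional independence, the unnormalized weight for each hypothesis is prior × ∏ likelihoods (using 1 − P(present | H) for each absent observation):
  blade erosion: 0.22 × (1 − 0.29) × 0.18 = 0.028116
  electrical fault: 0.19 × (1 − 0.65) × 0.52 = 0.03458
  lubricant degradation: 0.18 × (1 − 0.27) × 0.41 = 0.053874
  rotor imbalance: 0.20 × (1 − 0.68) × 0.46 = 0.02944
  cooling blockage: 0.21 × (1 − 0.26) × 0.96 = 0.14918
The unnormalized weights sum to 0.29519.
P(cooling blockage | evidence) = 0.14918 / 0.29519 ≈ 0.505.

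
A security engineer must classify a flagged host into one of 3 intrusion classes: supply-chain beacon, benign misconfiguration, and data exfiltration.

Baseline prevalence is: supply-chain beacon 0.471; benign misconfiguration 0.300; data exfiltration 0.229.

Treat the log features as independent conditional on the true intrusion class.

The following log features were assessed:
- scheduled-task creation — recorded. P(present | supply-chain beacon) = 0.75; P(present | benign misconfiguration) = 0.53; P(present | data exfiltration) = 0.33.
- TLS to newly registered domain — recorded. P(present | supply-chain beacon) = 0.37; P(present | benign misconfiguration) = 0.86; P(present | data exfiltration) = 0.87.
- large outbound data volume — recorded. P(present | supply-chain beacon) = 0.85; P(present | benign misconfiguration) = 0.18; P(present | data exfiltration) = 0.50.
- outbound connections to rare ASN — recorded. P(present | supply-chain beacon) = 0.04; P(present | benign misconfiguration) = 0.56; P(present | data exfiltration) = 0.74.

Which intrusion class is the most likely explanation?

By Bayes' rule with conditional independence, the unnormalized weight for each hypothesis is prior × ∏ likelihoods:
  supply-chain beacon: 0.471 × 0.75 × 0.37 × 0.85 × 0.04 = 0.0044439
  benign misconfiguration: 0.300 × 0.53 × 0.86 × 0.18 × 0.56 = 0.013783
  data exfiltration: 0.229 × 0.33 × 0.87 × 0.50 × 0.74 = 0.024326
Normalizing constant Z = 0.0044439 + 0.013783 + 0.024326 = 0.042553.
P(supply-chain beacon | evidence) ≈ 0.0044439 / 0.042553 ≈ 0.104
P(benign misconfiguration | evidence) ≈ 0.013783 / 0.042553 ≈ 0.324
P(data exfiltration | evidence) ≈ 0.024326 / 0.042553 ≈ 0.572
The largest is 0.572, so data exfiltration is most probable.

data exfiltration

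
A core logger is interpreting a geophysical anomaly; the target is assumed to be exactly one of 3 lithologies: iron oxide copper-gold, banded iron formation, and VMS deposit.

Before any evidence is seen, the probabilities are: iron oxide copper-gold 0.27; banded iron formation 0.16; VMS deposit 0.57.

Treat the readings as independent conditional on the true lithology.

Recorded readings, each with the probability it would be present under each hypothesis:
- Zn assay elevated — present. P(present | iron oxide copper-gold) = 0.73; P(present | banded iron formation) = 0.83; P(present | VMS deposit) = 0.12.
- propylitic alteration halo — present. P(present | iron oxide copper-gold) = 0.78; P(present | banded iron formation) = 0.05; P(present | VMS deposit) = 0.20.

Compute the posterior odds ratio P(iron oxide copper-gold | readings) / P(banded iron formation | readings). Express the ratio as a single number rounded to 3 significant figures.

23.2

Unnormalized posterior weight (prior times the reading likelihoods) for each of the two hypotheses:
  iron oxide copper-gold: 0.27 × 0.73 × 0.78 = 0.15374
  banded iron formation: 0.16 × 0.83 × 0.05 = 0.00664
Posterior odds = 0.15374 / 0.00664 ≈ 23.2.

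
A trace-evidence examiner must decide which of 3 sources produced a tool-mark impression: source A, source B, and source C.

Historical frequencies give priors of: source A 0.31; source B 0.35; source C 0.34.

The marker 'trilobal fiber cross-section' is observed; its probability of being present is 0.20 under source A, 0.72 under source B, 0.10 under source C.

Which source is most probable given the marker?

By Bayes' rule, the unnormalized weight for each hypothesis is prior × likelihood:
  source A: 0.31 × 0.20 = 0.062
  source B: 0.35 × 0.72 = 0.252
  source C: 0.34 × 0.10 = 0.034
The unnormalized weights sum to 0.348.
P(source A | evidence) ≈ 0.062 / 0.348 ≈ 0.178
P(source B | evidence) ≈ 0.252 / 0.348 ≈ 0.724
P(source C | evidence) ≈ 0.034 / 0.348 ≈ 0.098
The largest is 0.724, so source B is most probable.

source B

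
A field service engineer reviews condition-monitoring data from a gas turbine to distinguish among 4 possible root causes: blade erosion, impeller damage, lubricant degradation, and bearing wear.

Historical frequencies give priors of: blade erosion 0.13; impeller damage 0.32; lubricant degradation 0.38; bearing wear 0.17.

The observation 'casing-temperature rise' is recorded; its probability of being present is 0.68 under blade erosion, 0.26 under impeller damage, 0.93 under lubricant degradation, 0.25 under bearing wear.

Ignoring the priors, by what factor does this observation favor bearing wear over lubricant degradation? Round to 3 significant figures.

0.269

The Bayes factor is the ratio of the two likelihoods.
  bearing wear: 0.25
  lubricant degradation: 0.93
Bayes factor = 0.25 / 0.93 ≈ 0.269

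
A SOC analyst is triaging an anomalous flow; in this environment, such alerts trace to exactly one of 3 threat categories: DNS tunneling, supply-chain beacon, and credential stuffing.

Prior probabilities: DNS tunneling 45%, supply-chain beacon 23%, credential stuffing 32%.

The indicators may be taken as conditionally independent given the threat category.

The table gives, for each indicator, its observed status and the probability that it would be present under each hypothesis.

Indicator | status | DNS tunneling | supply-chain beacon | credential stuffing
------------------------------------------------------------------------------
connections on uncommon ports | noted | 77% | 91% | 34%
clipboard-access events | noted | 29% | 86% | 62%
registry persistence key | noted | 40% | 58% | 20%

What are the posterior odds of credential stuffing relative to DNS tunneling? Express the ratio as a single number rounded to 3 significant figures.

The normalizing constant cancels in an odds ratio, so compute prior × likelihood for the two hypotheses only:
  credential stuffing: 0.32 × 0.34 × 0.62 × 0.20 = 0.013491
  DNS tunneling: 0.45 × 0.77 × 0.29 × 0.40 = 0.040194
Odds(credential stuffing : DNS tunneling) = 0.013491 / 0.040194 ≈ 0.336.

0.336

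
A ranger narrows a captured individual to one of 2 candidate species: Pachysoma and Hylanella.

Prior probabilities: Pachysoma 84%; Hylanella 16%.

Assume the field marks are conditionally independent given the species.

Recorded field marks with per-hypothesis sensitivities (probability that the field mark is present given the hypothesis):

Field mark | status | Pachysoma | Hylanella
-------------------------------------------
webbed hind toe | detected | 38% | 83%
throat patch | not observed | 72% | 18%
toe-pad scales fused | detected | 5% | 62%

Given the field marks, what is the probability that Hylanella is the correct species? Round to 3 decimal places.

0.938

By Bayes' rule with conditional independence, the unnormalized weight for each hypothesis is prior × ∏ likelihoods (using 1 − P(present | H) for each absent field mark):
  Pachysoma: 0.84 × 0.38 × (1 − 0.72) × 0.05 = 0.0044688
  Hylanella: 0.16 × 0.83 × (1 − 0.18) × 0.62 = 0.067516
Normalizing constant Z = 0.0044688 + 0.067516 = 0.071984.
P(Hylanella | evidence) = 0.067516 / 0.071984 ≈ 0.938.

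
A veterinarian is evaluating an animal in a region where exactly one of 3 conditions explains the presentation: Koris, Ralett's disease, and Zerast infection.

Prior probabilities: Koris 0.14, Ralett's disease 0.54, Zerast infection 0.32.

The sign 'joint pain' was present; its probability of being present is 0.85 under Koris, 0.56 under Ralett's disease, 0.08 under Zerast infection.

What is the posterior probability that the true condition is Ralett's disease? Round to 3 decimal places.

Multiply each prior by the likelihood of the sign:
  Koris: 0.14 × 0.85 = 0.119
  Ralett's disease: 0.54 × 0.56 = 0.3024
  Zerast infection: 0.32 × 0.08 = 0.0256
The unnormalized weights sum to 0.447.
P(Ralett's disease | evidence) = 0.3024 / 0.447 ≈ 0.677.

0.677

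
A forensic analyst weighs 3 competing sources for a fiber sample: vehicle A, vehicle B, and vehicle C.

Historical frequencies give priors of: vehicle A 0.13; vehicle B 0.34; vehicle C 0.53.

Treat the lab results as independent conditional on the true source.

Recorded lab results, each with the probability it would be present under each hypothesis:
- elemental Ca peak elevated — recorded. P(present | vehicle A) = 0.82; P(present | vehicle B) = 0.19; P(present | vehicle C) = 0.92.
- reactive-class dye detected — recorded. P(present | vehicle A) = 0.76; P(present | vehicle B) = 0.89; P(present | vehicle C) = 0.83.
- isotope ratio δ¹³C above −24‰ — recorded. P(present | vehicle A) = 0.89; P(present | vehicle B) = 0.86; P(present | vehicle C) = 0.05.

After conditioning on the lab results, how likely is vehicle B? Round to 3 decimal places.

0.349

For each hypothesis, the unnormalized posterior weight is prior × product of the lab result likelihoods:
  vehicle A: 0.13 × 0.82 × 0.76 × 0.89 = 0.072104
  vehicle B: 0.34 × 0.19 × 0.89 × 0.86 = 0.049445
  vehicle C: 0.53 × 0.92 × 0.83 × 0.05 = 0.020235
Marginal likelihood of the evidence = 0.14178.
P(vehicle B | evidence) = 0.049445 / 0.14178 ≈ 0.349.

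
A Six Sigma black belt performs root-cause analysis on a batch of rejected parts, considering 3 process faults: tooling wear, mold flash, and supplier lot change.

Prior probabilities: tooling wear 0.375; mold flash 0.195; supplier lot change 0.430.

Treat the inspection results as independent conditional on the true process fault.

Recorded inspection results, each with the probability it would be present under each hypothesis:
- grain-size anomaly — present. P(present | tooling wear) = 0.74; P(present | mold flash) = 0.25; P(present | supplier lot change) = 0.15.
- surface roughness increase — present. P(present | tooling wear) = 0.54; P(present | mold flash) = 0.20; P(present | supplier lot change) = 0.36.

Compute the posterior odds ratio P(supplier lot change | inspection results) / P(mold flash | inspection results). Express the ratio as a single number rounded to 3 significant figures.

Posterior odds equal prior odds times the likelihood ratio; only the two competing hypotheses matter.
  supplier lot change: 0.430 × 0.15 × 0.36 = 0.02322
  mold flash: 0.195 × 0.25 × 0.20 = 0.00975
Posterior odds = 0.02322 / 0.00975 ≈ 2.38.

2.38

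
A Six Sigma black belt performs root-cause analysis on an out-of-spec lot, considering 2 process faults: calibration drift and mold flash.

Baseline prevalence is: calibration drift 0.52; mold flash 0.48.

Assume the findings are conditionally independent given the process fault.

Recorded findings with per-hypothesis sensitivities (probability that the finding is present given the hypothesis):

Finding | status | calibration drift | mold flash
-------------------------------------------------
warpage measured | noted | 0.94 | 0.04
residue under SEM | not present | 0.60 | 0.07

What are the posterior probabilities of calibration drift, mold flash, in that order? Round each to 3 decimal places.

Multiply each prior by the joint likelihood of the evidence pattern (using 1 − P(present | H) for each absent finding):
  calibration drift: 0.52 × 0.94 × (1 − 0.60) = 0.19552
  mold flash: 0.48 × 0.04 × (1 − 0.07) = 0.017856
Marginal likelihood of the evidence = 0.21338.
P(calibration drift | evidence) = 0.19552 / 0.21338 ≈ 0.916
P(mold flash | evidence) = 0.017856 / 0.21338 ≈ 0.084

0.916, 0.084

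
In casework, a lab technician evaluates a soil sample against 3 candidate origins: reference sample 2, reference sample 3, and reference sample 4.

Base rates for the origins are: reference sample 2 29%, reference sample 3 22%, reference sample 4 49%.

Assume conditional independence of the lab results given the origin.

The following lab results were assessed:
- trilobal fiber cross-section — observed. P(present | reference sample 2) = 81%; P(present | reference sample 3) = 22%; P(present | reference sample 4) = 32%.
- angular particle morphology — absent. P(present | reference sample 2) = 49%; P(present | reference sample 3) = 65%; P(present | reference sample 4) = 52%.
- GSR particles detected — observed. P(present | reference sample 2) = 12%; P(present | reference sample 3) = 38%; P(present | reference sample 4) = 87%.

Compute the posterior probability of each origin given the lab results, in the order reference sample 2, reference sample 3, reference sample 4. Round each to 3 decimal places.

0.167, 0.075, 0.759

For each hypothesis, the unnormalized posterior weight is prior × product of the lab result likelihoods (using 1 − P(present | H) for each absent lab result):
  reference sample 2: 0.29 × 0.81 × (1 − 0.49) × 0.12 = 0.014376
  reference sample 3: 0.22 × 0.22 × (1 − 0.65) × 0.38 = 0.0064372
  reference sample 4: 0.49 × 0.32 × (1 − 0.52) × 0.87 = 0.06548
Normalizing constant Z = 0.014376 + 0.0064372 + 0.06548 = 0.086293.
P(reference sample 2 | evidence) = 0.014376 / 0.086293 ≈ 0.167
P(reference sample 3 | evidence) = 0.0064372 / 0.086293 ≈ 0.075
P(reference sample 4 | evidence) = 0.06548 / 0.086293 ≈ 0.759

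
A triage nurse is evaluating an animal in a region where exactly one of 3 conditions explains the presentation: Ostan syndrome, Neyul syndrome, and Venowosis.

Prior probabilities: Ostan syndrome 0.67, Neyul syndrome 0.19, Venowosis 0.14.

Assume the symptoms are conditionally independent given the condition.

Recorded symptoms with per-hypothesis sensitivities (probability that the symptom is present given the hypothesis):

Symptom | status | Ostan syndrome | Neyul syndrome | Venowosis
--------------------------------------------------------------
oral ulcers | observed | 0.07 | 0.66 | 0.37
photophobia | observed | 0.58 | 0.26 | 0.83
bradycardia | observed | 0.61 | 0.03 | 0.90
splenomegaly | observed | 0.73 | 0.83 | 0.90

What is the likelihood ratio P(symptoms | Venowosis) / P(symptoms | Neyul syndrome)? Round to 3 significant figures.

58.2

The Bayes factor is the ratio of the joint likelihoods of the symptom pattern under the two hypotheses.
  Venowosis: 0.37 × 0.83 × 0.90 × 0.90 = 0.24875
  Neyul syndrome: 0.66 × 0.26 × 0.03 × 0.83 = 0.0042728
Bayes factor = 0.24875 / 0.0042728 ≈ 58.2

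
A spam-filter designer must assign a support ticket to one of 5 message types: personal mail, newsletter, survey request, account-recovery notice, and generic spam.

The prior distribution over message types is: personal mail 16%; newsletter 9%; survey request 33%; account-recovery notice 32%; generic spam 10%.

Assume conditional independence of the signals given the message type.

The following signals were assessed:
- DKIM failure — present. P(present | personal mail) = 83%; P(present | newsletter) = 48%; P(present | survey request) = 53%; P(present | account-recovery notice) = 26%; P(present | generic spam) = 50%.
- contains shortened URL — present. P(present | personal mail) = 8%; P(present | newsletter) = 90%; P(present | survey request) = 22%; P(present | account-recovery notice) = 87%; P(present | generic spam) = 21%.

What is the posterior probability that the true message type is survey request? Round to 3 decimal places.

By Bayes' rule with conditional independence, the unnormalized weight for each hypothesis is prior × ∏ likelihoods:
  personal mail: 0.16 × 0.83 × 0.08 = 0.010624
  newsletter: 0.09 × 0.48 × 0.90 = 0.03888
  survey request: 0.33 × 0.53 × 0.22 = 0.038478
  account-recovery notice: 0.32 × 0.26 × 0.87 = 0.072384
  generic spam: 0.10 × 0.50 × 0.21 = 0.0105
The unnormalized weights sum to 0.17087.
P(survey request | evidence) = 0.038478 / 0.17087 ≈ 0.225.

0.225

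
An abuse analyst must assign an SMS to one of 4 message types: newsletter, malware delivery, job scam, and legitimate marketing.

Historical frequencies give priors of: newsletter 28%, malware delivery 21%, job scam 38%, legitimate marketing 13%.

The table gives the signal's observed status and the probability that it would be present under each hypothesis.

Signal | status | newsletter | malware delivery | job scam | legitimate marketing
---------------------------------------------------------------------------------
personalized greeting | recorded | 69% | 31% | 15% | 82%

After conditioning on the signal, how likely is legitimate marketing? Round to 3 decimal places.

By Bayes' rule, the unnormalized weight for each hypothesis is prior × likelihood:
  newsletter: 0.28 × 0.69 = 0.1932
  malware delivery: 0.21 × 0.31 = 0.0651
  job scam: 0.38 × 0.15 = 0.057
  legitimate marketing: 0.13 × 0.82 = 0.1066
Marginal likelihood of the evidence = 0.4219.
P(legitimate marketing | evidence) = 0.1066 / 0.4219 ≈ 0.253.

0.253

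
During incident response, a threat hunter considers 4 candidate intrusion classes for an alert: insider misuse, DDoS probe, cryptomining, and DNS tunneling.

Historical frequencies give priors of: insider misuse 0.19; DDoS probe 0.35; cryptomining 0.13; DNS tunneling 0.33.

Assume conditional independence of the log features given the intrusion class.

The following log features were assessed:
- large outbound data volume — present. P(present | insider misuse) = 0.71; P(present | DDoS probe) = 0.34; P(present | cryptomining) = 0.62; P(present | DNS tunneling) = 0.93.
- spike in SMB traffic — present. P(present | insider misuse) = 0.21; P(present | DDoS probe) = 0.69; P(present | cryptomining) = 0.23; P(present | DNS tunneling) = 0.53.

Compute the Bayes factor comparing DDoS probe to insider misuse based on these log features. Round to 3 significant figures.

Joint likelihood of the log feature pattern under each hypothesis:
  DDoS probe: 0.34 × 0.69 = 0.2346
  insider misuse: 0.71 × 0.21 = 0.1491
Bayes factor = 0.2346 / 0.1491 ≈ 1.57

1.57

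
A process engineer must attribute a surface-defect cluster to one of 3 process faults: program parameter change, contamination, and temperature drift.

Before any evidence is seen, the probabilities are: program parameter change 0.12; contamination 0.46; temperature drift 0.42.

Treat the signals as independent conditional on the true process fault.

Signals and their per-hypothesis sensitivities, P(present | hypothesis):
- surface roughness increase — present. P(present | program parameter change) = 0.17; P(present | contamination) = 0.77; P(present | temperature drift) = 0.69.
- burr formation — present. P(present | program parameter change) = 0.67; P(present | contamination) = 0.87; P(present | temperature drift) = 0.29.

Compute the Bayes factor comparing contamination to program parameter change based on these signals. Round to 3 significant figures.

Joint likelihood of the signal pattern under each hypothesis:
  contamination: 0.77 × 0.87 = 0.6699
  program parameter change: 0.17 × 0.67 = 0.1139
Bayes factor = 0.6699 / 0.1139 ≈ 5.88

5.88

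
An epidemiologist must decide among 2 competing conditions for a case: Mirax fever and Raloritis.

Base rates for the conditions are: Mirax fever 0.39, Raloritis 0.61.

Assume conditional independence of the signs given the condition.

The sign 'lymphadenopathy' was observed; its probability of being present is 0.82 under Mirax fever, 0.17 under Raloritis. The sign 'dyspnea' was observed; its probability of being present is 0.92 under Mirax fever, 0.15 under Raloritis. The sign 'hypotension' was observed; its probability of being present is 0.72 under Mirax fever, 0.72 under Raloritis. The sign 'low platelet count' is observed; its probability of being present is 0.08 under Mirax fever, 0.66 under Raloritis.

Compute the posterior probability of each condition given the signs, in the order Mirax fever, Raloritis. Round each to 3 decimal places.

Multiply each prior by the joint likelihood of the sign pattern:
  Mirax fever: 0.39 × 0.82 × 0.92 × 0.72 × 0.08 = 0.016947
  Raloritis: 0.61 × 0.17 × 0.15 × 0.72 × 0.66 = 0.0073917
Normalizing constant Z = 0.016947 + 0.0073917 = 0.024339.
P(Mirax fever | evidence) = 0.016947 / 0.024339 ≈ 0.696
P(Raloritis | evidence) = 0.0073917 / 0.024339 ≈ 0.304

0.696, 0.304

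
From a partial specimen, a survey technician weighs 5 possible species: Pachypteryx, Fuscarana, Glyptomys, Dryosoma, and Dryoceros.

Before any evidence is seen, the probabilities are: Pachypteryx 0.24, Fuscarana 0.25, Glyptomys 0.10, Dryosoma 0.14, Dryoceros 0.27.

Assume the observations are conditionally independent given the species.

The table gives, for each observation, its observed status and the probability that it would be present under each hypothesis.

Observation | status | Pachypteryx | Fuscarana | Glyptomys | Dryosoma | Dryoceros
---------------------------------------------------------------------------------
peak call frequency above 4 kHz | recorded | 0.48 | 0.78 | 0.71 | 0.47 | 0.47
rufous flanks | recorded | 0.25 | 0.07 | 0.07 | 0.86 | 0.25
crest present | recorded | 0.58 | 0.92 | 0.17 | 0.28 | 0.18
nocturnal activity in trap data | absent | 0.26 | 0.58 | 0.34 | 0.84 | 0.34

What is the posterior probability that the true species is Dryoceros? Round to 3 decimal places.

Multiply each prior by the joint likelihood of the evidence pattern (using 1 − P(present | H) for each absent observation):
  Pachypteryx: 0.24 × 0.48 × 0.25 × 0.58 × (1 − 0.26) = 0.012361
  Fuscarana: 0.25 × 0.78 × 0.07 × 0.92 × (1 − 0.58) = 0.0052744
  Glyptomys: 0.10 × 0.71 × 0.07 × 0.17 × (1 − 0.34) = 0.00055763
  Dryosoma: 0.14 × 0.47 × 0.86 × 0.28 × (1 − 0.84) = 0.0025351
  Dryoceros: 0.27 × 0.47 × 0.25 × 0.18 × (1 − 0.34) = 0.0037689
Normalizing constant Z = 0.012361 + 0.0052744 + 0.00055763 + 0.0025351 + 0.0037689 = 0.024497.
P(Dryoceros | evidence) = 0.0037689 / 0.024497 ≈ 0.154.

0.154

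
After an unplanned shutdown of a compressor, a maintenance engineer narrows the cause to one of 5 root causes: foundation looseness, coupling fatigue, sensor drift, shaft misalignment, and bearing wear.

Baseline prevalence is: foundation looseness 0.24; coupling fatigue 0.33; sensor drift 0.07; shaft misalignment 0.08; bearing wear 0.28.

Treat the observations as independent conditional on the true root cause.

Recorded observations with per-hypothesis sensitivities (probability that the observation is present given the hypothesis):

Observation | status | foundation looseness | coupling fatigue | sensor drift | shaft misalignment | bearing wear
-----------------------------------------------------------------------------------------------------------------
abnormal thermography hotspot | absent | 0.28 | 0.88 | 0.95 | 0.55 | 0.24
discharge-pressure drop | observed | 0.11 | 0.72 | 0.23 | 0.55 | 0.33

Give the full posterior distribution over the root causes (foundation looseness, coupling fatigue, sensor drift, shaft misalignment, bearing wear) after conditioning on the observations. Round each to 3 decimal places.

For each hypothesis, the unnormalized posterior weight is prior × product of the observation likelihoods (using 1 − P(present | H) for each absent observation):
  foundation looseness: 0.24 × (1 − 0.28) × 0.11 = 0.019008
  coupling fatigue: 0.33 × (1 − 0.88) × 0.72 = 0.028512
  sensor drift: 0.07 × (1 − 0.95) × 0.23 = 0.000805
  shaft misalignment: 0.08 × (1 − 0.55) × 0.55 = 0.0198
  bearing wear: 0.28 × (1 − 0.24) × 0.33 = 0.070224
The unnormalized weights sum to 0.13835.
P(foundation looseness | evidence) = 0.019008 / 0.13835 ≈ 0.137
P(coupling fatigue | evidence) = 0.028512 / 0.13835 ≈ 0.206
P(sensor drift | evidence) = 0.000805 / 0.13835 ≈ 0.006
P(shaft misalignment | evidence) = 0.0198 / 0.13835 ≈ 0.143
P(bearing wear | evidence) = 0.070224 / 0.13835 ≈ 0.508

0.137, 0.206, 0.006, 0.143, 0.508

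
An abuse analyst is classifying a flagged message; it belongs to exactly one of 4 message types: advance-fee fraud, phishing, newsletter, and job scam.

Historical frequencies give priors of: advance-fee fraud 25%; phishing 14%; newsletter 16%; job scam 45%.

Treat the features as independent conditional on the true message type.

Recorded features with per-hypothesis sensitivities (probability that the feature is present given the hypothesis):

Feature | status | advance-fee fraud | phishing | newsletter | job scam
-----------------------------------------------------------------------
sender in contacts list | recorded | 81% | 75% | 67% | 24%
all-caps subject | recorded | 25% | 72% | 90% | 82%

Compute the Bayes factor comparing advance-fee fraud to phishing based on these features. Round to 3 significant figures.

0.375

The Bayes factor is the ratio of the joint likelihoods of the feature pattern under the two hypotheses.
  advance-fee fraud: 0.81 × 0.25 = 0.2025
  phishing: 0.75 × 0.72 = 0.54
Bayes factor = 0.2025 / 0.54 ≈ 0.375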